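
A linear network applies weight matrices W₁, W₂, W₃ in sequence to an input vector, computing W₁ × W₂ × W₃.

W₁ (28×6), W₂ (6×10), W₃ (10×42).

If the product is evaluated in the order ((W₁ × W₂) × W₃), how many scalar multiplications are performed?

13440

(W₁ × W₂): 28×6 by 6×10 → 28×10, cost 28·6·10 = 1680
((W₁ × W₂) × W₃): 28×10 by 10×42 → 28×42, cost 28·10·42 = 11760; cumulative 13440
Total: 13440 scalar multiplications.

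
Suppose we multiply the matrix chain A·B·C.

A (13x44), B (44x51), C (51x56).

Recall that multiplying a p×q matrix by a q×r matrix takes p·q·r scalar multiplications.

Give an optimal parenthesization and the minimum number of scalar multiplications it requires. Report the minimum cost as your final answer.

66300

(A·(B·C)): cost 157696.
((A·B)·C): cost 66300.
Optimal: ((A·B)·C) with cost 66300.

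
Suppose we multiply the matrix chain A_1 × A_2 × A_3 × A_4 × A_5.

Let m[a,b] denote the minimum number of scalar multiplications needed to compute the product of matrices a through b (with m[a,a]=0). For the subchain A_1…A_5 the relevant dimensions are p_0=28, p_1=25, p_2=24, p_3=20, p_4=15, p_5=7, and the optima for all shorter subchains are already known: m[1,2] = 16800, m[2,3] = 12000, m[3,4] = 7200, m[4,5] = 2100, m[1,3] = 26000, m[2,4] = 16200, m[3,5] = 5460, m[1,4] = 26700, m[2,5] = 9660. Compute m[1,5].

m[1,5] = min over k∈[1,4] of m[1,k]+m[k+1,5]+p_{0}·p_k·p_{5}.
k=1: 0 + 9660 + 28·25·7 = 14560; k=2: 16800 + 5460 + 28·24·7 = 26964; k=3: 26000 + 2100 + 28·20·7 = 32020; k=4: 26700 + 0 + 28·15·7 = 29640.
Minimum: 14560 at k=1.

14560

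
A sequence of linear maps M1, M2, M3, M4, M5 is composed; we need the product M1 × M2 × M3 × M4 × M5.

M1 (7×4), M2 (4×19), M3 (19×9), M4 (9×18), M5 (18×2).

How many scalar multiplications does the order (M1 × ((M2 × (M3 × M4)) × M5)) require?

(M3 × M4): 19×9 by 9×18 → 19×18, cost 19·9·18 = 3078
(M2 × (M3 × M4)): 4×19 by 19×18 → 4×18, cost 4·19·18 = 1368; cumulative 4446
((M2 × (M3 × M4)) × M5): 4×18 by 18×2 → 4×2, cost 4·18·2 = 144; cumulative 4590
(M1 × ((M2 × (M3 × M4)) × M5)): 7×4 by 4×2 → 7×2, cost 7·4·2 = 56; cumulative 4646
Total: 4646 scalar multiplications.

4646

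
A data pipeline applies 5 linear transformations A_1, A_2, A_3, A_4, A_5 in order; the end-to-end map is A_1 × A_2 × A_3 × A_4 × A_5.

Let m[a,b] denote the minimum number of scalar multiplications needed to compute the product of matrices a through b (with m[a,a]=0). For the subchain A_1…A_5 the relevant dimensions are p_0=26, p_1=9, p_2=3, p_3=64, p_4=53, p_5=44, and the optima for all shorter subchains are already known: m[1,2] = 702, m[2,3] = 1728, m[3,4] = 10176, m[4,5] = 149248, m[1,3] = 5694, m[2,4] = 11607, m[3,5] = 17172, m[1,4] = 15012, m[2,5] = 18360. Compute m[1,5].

m[1,5] = min over k∈[1,4] of m[1,k]+m[k+1,5]+p_{0}·p_k·p_{5}.
k=1: 0 + 18360 + 26·9·44 = 28656; k=2: 702 + 17172 + 26·3·44 = 21306; k=3: 5694 + 149248 + 26·64·44 = 228158; k=4: 15012 + 0 + 26·53·44 = 75644.
Minimum: 21306 at k=2.

21306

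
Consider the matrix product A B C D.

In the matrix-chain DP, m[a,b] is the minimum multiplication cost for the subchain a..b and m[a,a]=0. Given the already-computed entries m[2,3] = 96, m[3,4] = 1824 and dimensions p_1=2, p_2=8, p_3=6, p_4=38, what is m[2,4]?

m[2,4] = min over k∈[2,3] of m[2,k]+m[k+1,4]+p_{1}·p_k·p_{4}.
k=2: 0 + 1824 + 2·8·38 = 2432; k=3: 96 + 0 + 2·6·38 = 552.
Minimum: 552 at k=3.

552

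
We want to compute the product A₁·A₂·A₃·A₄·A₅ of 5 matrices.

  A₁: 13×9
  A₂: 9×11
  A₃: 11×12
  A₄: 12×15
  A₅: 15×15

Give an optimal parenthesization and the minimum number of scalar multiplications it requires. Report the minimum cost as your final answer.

Adjacent pairs: A₁A₂ = 13·9·11 = 1287; A₂A₃ = 9·11·12 = 1188; A₃A₄ = 11·12·15 = 1980; A₄A₅ = 12·15·15 = 2700.
Length 3: A₁..A₃: k=1: 0+1188+13·9·12=2592; k=2: 1287+0+13·11·12=3003 → min 2592 | A₂..A₄: k=2: 0+1980+9·11·15=3465; k=3: 1188+0+9·12·15=2808 → min 2808 | A₃..A₅: k=3: 0+2700+11·12·15=4680; k=4: 1980+0+11·15·15=4455 → min 4455.
Length 4: A₁..A₄: k=1: 0+2808+13·9·15=4563; k=2: 1287+1980+13·11·15=5412; k=3: 2592+0+13·12·15=4932 → min 4563 | A₂..A₅: k=2: 0+4455+9·11·15=5940; k=3: 1188+2700+9·12·15=5508; k=4: 2808+0+9·15·15=4833 → min 4833.
Length 5: A₁..A₅: k=1: 0+4833+13·9·15=6588; k=2: 1287+4455+13·11·15=7887; k=3: 2592+2700+13·12·15=7632; k=4: 4563+0+13·15·15=7488 → min 6588.
Optimal parenthesization: (A₁·(((A₂·A₃)·A₄)·A₅)) with cost 6588.

6588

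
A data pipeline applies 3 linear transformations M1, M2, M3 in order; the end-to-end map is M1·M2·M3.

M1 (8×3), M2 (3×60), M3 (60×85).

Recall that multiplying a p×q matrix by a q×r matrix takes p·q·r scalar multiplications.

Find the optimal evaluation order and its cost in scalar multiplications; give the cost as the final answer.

17340

(M1·(M2·M3)): cost 17340.
((M1·M2)·M3): cost 42240.
Optimal: (M1·(M2·M3)) with cost 17340.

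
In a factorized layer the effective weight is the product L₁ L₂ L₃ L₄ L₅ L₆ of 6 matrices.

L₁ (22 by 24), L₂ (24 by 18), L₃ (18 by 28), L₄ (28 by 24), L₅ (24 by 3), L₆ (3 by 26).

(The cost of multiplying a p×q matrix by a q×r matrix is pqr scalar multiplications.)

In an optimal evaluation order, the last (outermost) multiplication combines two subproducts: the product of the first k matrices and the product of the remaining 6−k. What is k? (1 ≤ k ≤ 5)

Adjacent pairs: L₁L₂ = 22·24·18 = 9504; L₂L₃ = 24·18·28 = 12096; L₃L₄ = 18·28·24 = 12096; L₄L₅ = 28·24·3 = 2016; L₅L₆ = 24·3·26 = 1872.
Length 3: L₁..L₃: k=1: 0+12096+22·24·28=26880; k=2: 9504+0+22·18·28=20592 → min 20592 | L₂..L₄: k=2: 0+12096+24·18·24=22464; k=3: 12096+0+24·28·24=28224 → min 22464 | L₃..L₅: k=3: 0+2016+18·28·3=3528; k=4: 12096+0+18·24·3=13392 → min 3528 | L₄..L₆: k=4: 0+1872+28·24·26=19344; k=5: 2016+0+28·3·26=4200 → min 4200.
Length 4: L₁..L₄: k=1: 0+22464+22·24·24=35136; k=2: 9504+12096+22·18·24=31104; k=3: 20592+0+22·28·24=35376 → min 31104 | L₂..L₅: k=2: 0+3528+24·18·3=4824; k=3: 12096+2016+24·28·3=16128; k=4: 22464+0+24·24·3=24192 → min 4824 | L₃..L₆: k=3: 0+4200+18·28·26=17304; k=4: 12096+1872+18·24·26=25200; k=5: 3528+0+18·3·26=4932 → min 4932.
Length 5: L₁..L₅: k=1: 0+4824+22·24·3=6408; k=2: 9504+3528+22·18·3=14220; k=3: 20592+2016+22·28·3=24456; k=4: 31104+0+22·24·3=32688 → min 6408 | L₂..L₆: k=2: 0+4932+24·18·26=16164; k=3: 12096+4200+24·28·26=33768; k=4: 22464+1872+24·24·26=39312; k=5: 4824+0+24·3·26=6696 → min 6696.
Top-level splits: k=1: (L₁..L₁)·(L₂..L₆) → 0+6696+22·24·26 = 20424; k=2: (L₁..L₂)·(L₃..L₆) → 9504+4932+22·18·26 = 24732; k=3: (L₁..L₃)·(L₄..L₆) → 20592+4200+22·28·26 = 40808; k=4: (L₁..L₄)·(L₅..L₆) → 31104+1872+22·24·26 = 46704; k=5: (L₁..L₅)·(L₆..L₆) → 6408+0+22·3·26 = 8124.
Best split is after L₅, i.e. k = 5.

5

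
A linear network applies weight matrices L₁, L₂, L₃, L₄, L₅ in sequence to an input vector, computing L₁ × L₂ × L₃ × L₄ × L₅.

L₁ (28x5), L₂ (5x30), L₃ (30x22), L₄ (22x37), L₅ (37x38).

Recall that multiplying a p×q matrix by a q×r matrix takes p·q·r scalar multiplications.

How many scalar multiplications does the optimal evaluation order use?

Adjacent pairs: L₁L₂ = 28·5·30 = 4200; L₂L₃ = 5·30·22 = 3300; L₃L₄ = 30·22·37 = 24420; L₄L₅ = 22·37·38 = 30932.
Length 3: L₁..L₃: k=1: 0+3300+28·5·22=6380; k=2: 4200+0+28·30·22=22680 → min 6380 | L₂..L₄: k=2: 0+24420+5·30·37=29970; k=3: 3300+0+5·22·37=7370 → min 7370 | L₃..L₅: k=3: 0+30932+30·22·38=56012; k=4: 24420+0+30·37·38=66600 → min 56012.
Length 4: L₁..L₄: k=1: 0+7370+28·5·37=12550; k=2: 4200+24420+28·30·37=59700; k=3: 6380+0+28·22·37=29172 → min 12550 | L₂..L₅: k=2: 0+56012+5·30·38=61712; k=3: 3300+30932+5·22·38=38412; k=4: 7370+0+5·37·38=14400 → min 14400.
Length 5: L₁..L₅: k=1: 0+14400+28·5·38=19720; k=2: 4200+56012+28·30·38=92132; k=3: 6380+30932+28·22·38=60720; k=4: 12550+0+28·37·38=51918 → min 19720.
Optimal order: (L₁ × (((L₂ × L₃) × L₄) × L₅)) with cost 19720.

19720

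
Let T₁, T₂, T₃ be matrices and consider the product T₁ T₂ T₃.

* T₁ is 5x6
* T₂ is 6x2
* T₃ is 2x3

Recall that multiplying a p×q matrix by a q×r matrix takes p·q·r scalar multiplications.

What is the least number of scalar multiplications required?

90

Order (T₁ (T₂ T₃)): (T₂ T₃): 6×2 by 2×3 → 6×3, cost 6·2·3 = 36; (T₁ (T₂ T₃)): 5×6 by 6×3 → 5×3, cost 5·6·3 = 90; cumulative 126. Total 126.
Order ((T₁ T₂) T₃): (T₁ T₂): 5×6 by 6×2 → 5×2, cost 5·6·2 = 60; ((T₁ T₂) T₃): 5×2 by 2×3 → 5×3, cost 5·2·3 = 30; cumulative 90. Total 90.
Minimum: 90.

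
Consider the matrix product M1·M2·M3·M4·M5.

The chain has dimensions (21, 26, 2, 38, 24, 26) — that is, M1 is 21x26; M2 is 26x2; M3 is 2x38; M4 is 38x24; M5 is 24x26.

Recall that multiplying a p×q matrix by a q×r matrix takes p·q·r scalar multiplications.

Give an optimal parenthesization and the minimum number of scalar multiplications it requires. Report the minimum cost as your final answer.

Adjacent pairs: M1M2 = 21·26·2 = 1092; M2M3 = 26·2·38 = 1976; M3M4 = 2·38·24 = 1824; M4M5 = 38·24·26 = 23712.
Length 3: M1..M3: k=1: 0+1976+21·26·38=22724; k=2: 1092+0+21·2·38=2688 → min 2688 | M2..M4: k=2: 0+1824+26·2·24=3072; k=3: 1976+0+26·38·24=25688 → min 3072 | M3..M5: k=3: 0+23712+2·38·26=25688; k=4: 1824+0+2·24·26=3072 → min 3072.
Length 4: M1..M4: k=1: 0+3072+21·26·24=16176; k=2: 1092+1824+21·2·24=3924; k=3: 2688+0+21·38·24=21840 → min 3924 | M2..M5: k=2: 0+3072+26·2·26=4424; k=3: 1976+23712+26·38·26=51376; k=4: 3072+0+26·24·26=19296 → min 4424.
Length 5: M1..M5: k=1: 0+4424+21·26·26=18620; k=2: 1092+3072+21·2·26=5256; k=3: 2688+23712+21·38·26=47148; k=4: 3924+0+21·24·26=17028 → min 5256.
Optimal parenthesization: ((M1·M2)·((M3·M4)·M5)) with cost 5256.

5256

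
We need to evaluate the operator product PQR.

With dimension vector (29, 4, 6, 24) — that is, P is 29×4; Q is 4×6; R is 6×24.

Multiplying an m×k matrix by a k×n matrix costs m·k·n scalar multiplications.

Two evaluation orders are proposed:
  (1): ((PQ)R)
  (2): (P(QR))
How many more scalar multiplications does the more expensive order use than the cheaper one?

1512

Order (1) = ((PQ)R): (PQ): 29×4 by 4×6 → 29×6, cost 29·4·6 = 696; ((PQ)R): 29×6 by 6×24 → 29×24, cost 29·6·24 = 4176; cumulative 4872. Total 4872.
Order (2) = (P(QR)): (QR): 4×6 by 6×24 → 4×24, cost 4·6·24 = 576; (P(QR)): 29×4 by 4×24 → 29×24, cost 29·4·24 = 2784; cumulative 3360. Total 3360.
Difference: |4872 − 3360| = 1512.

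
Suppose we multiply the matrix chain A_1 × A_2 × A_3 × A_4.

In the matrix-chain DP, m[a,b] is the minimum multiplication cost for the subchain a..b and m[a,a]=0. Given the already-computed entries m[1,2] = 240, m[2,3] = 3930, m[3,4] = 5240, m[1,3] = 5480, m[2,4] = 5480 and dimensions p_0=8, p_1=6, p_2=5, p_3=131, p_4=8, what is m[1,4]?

m[1,4] = min over k∈[1,3] of m[1,k]+m[k+1,4]+p_{0}·p_k·p_{4}.
k=1: 0 + 5480 + 8·6·8 = 5864; k=2: 240 + 5240 + 8·5·8 = 5800; k=3: 5480 + 0 + 8·131·8 = 13864.
Minimum: 5800 at k=2.

5800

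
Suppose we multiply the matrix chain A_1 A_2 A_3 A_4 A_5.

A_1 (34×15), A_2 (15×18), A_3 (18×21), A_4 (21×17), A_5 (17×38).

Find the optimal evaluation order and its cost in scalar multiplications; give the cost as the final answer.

40086

Adjacent pairs: A_1A_2 = 34·15·18 = 9180; A_2A_3 = 15·18·21 = 5670; A_3A_4 = 18·21·17 = 6426; A_4A_5 = 21·17·38 = 13566.
Length 3: A_1..A_3: k=1: 0+5670+34·15·21=16380; k=2: 9180+0+34·18·21=22032 → min 16380 | A_2..A_4: k=2: 0+6426+15·18·17=11016; k=3: 5670+0+15·21·17=11025 → min 11016 | A_3..A_5: k=3: 0+13566+18·21·38=27930; k=4: 6426+0+18·17·38=18054 → min 18054.
Length 4: A_1..A_4: k=1: 0+11016+34·15·17=19686; k=2: 9180+6426+34·18·17=26010; k=3: 16380+0+34·21·17=28518 → min 19686 | A_2..A_5: k=2: 0+18054+15·18·38=28314; k=3: 5670+13566+15·21·38=31206; k=4: 11016+0+15·17·38=20706 → min 20706.
Length 5: A_1..A_5: k=1: 0+20706+34·15·38=40086; k=2: 9180+18054+34·18·38=50490; k=3: 16380+13566+34·21·38=57078; k=4: 19686+0+34·17·38=41650 → min 40086.
Optimal parenthesization: (A_1 ((A_2 (A_3 A_4)) A_5)) with cost 40086.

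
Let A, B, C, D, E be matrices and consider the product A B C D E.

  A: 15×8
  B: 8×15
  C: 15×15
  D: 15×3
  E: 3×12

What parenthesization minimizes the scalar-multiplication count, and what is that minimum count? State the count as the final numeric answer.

1935

Adjacent pairs: AB = 15·8·15 = 1800; BC = 8·15·15 = 1800; CD = 15·15·3 = 675; DE = 15·3·12 = 540.
Length 3: A..C: k=1: 0+1800+15·8·15=3600; k=2: 1800+0+15·15·15=5175 → min 3600 | B..D: k=2: 0+675+8·15·3=1035; k=3: 1800+0+8·15·3=2160 → min 1035 | C..E: k=3: 0+540+15·15·12=3240; k=4: 675+0+15·3·12=1215 → min 1215.
Length 4: A..D: k=1: 0+1035+15·8·3=1395; k=2: 1800+675+15·15·3=3150; k=3: 3600+0+15·15·3=4275 → min 1395 | B..E: k=2: 0+1215+8·15·12=2655; k=3: 1800+540+8·15·12=3780; k=4: 1035+0+8·3·12=1323 → min 1323.
Length 5: A..E: k=1: 0+1323+15·8·12=2763; k=2: 1800+1215+15·15·12=5715; k=3: 3600+540+15·15·12=6840; k=4: 1395+0+15·3·12=1935 → min 1935.
Optimal parenthesization: ((A (B (C D))) E) with cost 1935.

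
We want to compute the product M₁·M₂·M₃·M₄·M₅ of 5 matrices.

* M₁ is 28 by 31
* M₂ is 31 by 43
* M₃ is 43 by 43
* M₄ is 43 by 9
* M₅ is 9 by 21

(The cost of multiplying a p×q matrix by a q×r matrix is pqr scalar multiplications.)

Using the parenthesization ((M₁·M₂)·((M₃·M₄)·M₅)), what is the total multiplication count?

87376

(M₁·M₂): 28×31 by 31×43 → 28×43, cost 28·31·43 = 37324
(M₃·M₄): 43×43 by 43×9 → 43×9, cost 43·43·9 = 16641
((M₃·M₄)·M₅): 43×9 by 9×21 → 43×21, cost 43·9·21 = 8127; cumulative 24768
((M₁·M₂)·((M₃·M₄)·M₅)): 28×43 by 43×21 → 28×21, cost 28·43·21 = 25284; cumulative 87376
Total: 87376 scalar multiplications.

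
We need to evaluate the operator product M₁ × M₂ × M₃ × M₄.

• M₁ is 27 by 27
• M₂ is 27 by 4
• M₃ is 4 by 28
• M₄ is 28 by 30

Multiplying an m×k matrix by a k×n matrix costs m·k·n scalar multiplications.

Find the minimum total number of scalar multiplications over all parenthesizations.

Adjacent pairs: M₁M₂ = 27·27·4 = 2916; M₂M₃ = 27·4·28 = 3024; M₃M₄ = 4·28·30 = 3360.
Length 3: M₁..M₃: k=1: 0+3024+27·27·28=23436; k=2: 2916+0+27·4·28=5940 → min 5940 | M₂..M₄: k=2: 0+3360+27·4·30=6600; k=3: 3024+0+27·28·30=25704 → min 6600.
Length 4: M₁..M₄: k=1: 0+6600+27·27·30=28470; k=2: 2916+3360+27·4·30=9516; k=3: 5940+0+27·28·30=28620 → min 9516.
Optimal order: ((M₁ × M₂) × (M₃ × M₄)) with cost 9516.

9516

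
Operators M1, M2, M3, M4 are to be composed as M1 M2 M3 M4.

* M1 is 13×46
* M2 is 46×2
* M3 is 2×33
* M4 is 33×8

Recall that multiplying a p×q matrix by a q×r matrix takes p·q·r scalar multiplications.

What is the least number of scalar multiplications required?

Adjacent pairs: M1M2 = 13·46·2 = 1196; M2M3 = 46·2·33 = 3036; M3M4 = 2·33·8 = 528.
Length 3: M1..M3: k=1: 0+3036+13·46·33=22770; k=2: 1196+0+13·2·33=2054 → min 2054 | M2..M4: k=2: 0+528+46·2·8=1264; k=3: 3036+0+46·33·8=15180 → min 1264.
Length 4: M1..M4: k=1: 0+1264+13·46·8=6048; k=2: 1196+528+13·2·8=1932; k=3: 2054+0+13·33·8=5486 → min 1932.
Optimal order: ((M1 M2) (M3 M4)) with cost 1932.

1932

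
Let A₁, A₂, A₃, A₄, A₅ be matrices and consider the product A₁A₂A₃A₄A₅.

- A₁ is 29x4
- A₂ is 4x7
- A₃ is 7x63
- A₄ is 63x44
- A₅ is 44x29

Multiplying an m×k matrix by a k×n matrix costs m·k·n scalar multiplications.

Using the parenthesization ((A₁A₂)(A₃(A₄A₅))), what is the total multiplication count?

99876

(A₁A₂): 29×4 by 4×7 → 29×7, cost 29·4·7 = 812
(A₄A₅): 63×44 by 44×29 → 63×29, cost 63·44·29 = 80388
(A₃(A₄A₅)): 7×63 by 63×29 → 7×29, cost 7·63·29 = 12789; cumulative 93177
((A₁A₂)(A₃(A₄A₅))): 29×7 by 7×29 → 29×29, cost 29·7·29 = 5887; cumulative 99876
Total: 99876 scalar multiplications.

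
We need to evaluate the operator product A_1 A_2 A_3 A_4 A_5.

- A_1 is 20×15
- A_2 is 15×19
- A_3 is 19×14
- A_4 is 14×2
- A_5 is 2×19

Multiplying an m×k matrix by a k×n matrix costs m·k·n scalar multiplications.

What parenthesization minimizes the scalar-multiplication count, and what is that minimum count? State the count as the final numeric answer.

Adjacent pairs: A_1A_2 = 20·15·19 = 5700; A_2A_3 = 15·19·14 = 3990; A_3A_4 = 19·14·2 = 532; A_4A_5 = 14·2·19 = 532.
Length 3: A_1..A_3: k=1: 0+3990+20·15·14=8190; k=2: 5700+0+20·19·14=11020 → min 8190 | A_2..A_4: k=2: 0+532+15·19·2=1102; k=3: 3990+0+15·14·2=4410 → min 1102 | A_3..A_5: k=3: 0+532+19·14·19=5586; k=4: 532+0+19·2·19=1254 → min 1254.
Length 4: A_1..A_4: k=1: 0+1102+20·15·2=1702; k=2: 5700+532+20·19·2=6992; k=3: 8190+0+20·14·2=8750 → min 1702 | A_2..A_5: k=2: 0+1254+15·19·19=6669; k=3: 3990+532+15·14·19=8512; k=4: 1102+0+15·2·19=1672 → min 1672.
Length 5: A_1..A_5: k=1: 0+1672+20·15·19=7372; k=2: 5700+1254+20·19·19=14174; k=3: 8190+532+20·14·19=14042; k=4: 1702+0+20·2·19=2462 → min 2462.
Optimal parenthesization: ((A_1 (A_2 (A_3 A_4))) A_5) with cost 2462.

2462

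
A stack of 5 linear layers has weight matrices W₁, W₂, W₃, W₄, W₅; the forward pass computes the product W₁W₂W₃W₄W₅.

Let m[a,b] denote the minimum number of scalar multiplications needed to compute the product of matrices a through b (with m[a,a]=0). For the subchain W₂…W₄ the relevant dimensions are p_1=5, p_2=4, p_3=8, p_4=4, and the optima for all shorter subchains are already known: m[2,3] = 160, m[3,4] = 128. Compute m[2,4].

208

m[2,4] = min over k∈[2,3] of m[2,k]+m[k+1,4]+p_{1}·p_k·p_{4}.
k=2: 0 + 128 + 5·4·4 = 208; k=3: 160 + 0 + 5·8·4 = 320.
Minimum: 208 at k=2.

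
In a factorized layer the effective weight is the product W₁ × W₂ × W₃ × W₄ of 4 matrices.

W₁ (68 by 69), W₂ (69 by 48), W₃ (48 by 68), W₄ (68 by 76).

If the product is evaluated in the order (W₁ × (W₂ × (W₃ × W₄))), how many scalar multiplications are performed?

(W₃ × W₄): 48×68 by 68×76 → 48×76, cost 48·68·76 = 248064
(W₂ × (W₃ × W₄)): 69×48 by 48×76 → 69×76, cost 69·48·76 = 251712; cumulative 499776
(W₁ × (W₂ × (W₃ × W₄))): 68×69 by 69×76 → 68×76, cost 68·69·76 = 356592; cumulative 856368
Total: 856368 scalar multiplications.

856368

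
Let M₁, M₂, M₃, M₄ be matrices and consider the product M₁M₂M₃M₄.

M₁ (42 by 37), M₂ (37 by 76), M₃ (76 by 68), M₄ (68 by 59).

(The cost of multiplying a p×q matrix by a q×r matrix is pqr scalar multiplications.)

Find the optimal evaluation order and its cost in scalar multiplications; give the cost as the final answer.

Adjacent pairs: M₁M₂ = 42·37·76 = 118104; M₂M₃ = 37·76·68 = 191216; M₃M₄ = 76·68·59 = 304912.
Length 3: M₁..M₃: k=1: 0+191216+42·37·68=296888; k=2: 118104+0+42·76·68=335160 → min 296888 | M₂..M₄: k=2: 0+304912+37·76·59=470820; k=3: 191216+0+37·68·59=339660 → min 339660.
Length 4: M₁..M₄: k=1: 0+339660+42·37·59=431346; k=2: 118104+304912+42·76·59=611344; k=3: 296888+0+42·68·59=465392 → min 431346.
Optimal parenthesization: (M₁((M₂M₃)M₄)) with cost 431346.

431346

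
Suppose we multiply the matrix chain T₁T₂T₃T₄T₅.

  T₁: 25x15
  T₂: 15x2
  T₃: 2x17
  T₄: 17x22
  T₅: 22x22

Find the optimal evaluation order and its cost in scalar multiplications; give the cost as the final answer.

Adjacent pairs: T₁T₂ = 25·15·2 = 750; T₂T₃ = 15·2·17 = 510; T₃T₄ = 2·17·22 = 748; T₄T₅ = 17·22·22 = 8228.
Length 3: T₁..T₃: k=1: 0+510+25·15·17=6885; k=2: 750+0+25·2·17=1600 → min 1600 | T₂..T₄: k=2: 0+748+15·2·22=1408; k=3: 510+0+15·17·22=6120 → min 1408 | T₃..T₅: k=3: 0+8228+2·17·22=8976; k=4: 748+0+2·22·22=1716 → min 1716.
Length 4: T₁..T₄: k=1: 0+1408+25·15·22=9658; k=2: 750+748+25·2·22=2598; k=3: 1600+0+25·17·22=10950 → min 2598 | T₂..T₅: k=2: 0+1716+15·2·22=2376; k=3: 510+8228+15·17·22=14348; k=4: 1408+0+15·22·22=8668 → min 2376.
Length 5: T₁..T₅: k=1: 0+2376+25·15·22=10626; k=2: 750+1716+25·2·22=3566; k=3: 1600+8228+25·17·22=19178; k=4: 2598+0+25·22·22=14698 → min 3566.
Optimal parenthesization: ((T₁T₂)((T₃T₄)T₅)) with cost 3566.

3566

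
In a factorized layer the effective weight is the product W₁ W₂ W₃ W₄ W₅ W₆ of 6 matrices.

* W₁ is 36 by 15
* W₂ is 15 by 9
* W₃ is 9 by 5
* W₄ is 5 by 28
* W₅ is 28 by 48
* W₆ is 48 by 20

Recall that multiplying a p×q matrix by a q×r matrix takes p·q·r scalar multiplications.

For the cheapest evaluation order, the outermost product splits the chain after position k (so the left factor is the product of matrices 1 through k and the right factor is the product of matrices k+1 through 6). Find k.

Adjacent pairs: W₁W₂ = 36·15·9 = 4860; W₂W₃ = 15·9·5 = 675; W₃W₄ = 9·5·28 = 1260; W₄W₅ = 5·28·48 = 6720; W₅W₆ = 28·48·20 = 26880.
Length 3: W₁..W₃: k=1: 0+675+36·15·5=3375; k=2: 4860+0+36·9·5=6480 → min 3375 | W₂..W₄: k=2: 0+1260+15·9·28=5040; k=3: 675+0+15·5·28=2775 → min 2775 | W₃..W₅: k=3: 0+6720+9·5·48=8880; k=4: 1260+0+9·28·48=13356 → min 8880 | W₄..W₆: k=4: 0+26880+5·28·20=29680; k=5: 6720+0+5·48·20=11520 → min 11520.
Length 4: W₁..W₄: k=1: 0+2775+36·15·28=17895; k=2: 4860+1260+36·9·28=15192; k=3: 3375+0+36·5·28=8415 → min 8415 | W₂..W₅: k=2: 0+8880+15·9·48=15360; k=3: 675+6720+15·5·48=10995; k=4: 2775+0+15·28·48=22935 → min 10995 | W₃..W₆: k=3: 0+11520+9·5·20=12420; k=4: 1260+26880+9·28·20=33180; k=5: 8880+0+9·48·20=17520 → min 12420.
Length 5: W₁..W₅: k=1: 0+10995+36·15·48=36915; k=2: 4860+8880+36·9·48=29292; k=3: 3375+6720+36·5·48=18735; k=4: 8415+0+36·28·48=56799 → min 18735 | W₂..W₆: k=2: 0+12420+15·9·20=15120; k=3: 675+11520+15·5·20=13695; k=4: 2775+26880+15·28·20=38055; k=5: 10995+0+15·48·20=25395 → min 13695.
Top-level splits: k=1: (W₁..W₁)·(W₂..W₆) → 0+13695+36·15·20 = 24495; k=2: (W₁..W₂)·(W₃..W₆) → 4860+12420+36·9·20 = 23760; k=3: (W₁..W₃)·(W₄..W₆) → 3375+11520+36·5·20 = 18495; k=4: (W₁..W₄)·(W₅..W₆) → 8415+26880+36·28·20 = 55455; k=5: (W₁..W₅)·(W₆..W₆) → 18735+0+36·48·20 = 53295.
Best split is after W₃, i.e. k = 3.

3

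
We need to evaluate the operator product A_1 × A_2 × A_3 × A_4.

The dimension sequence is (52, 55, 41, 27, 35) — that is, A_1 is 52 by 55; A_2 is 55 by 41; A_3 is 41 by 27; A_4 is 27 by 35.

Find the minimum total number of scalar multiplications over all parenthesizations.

Adjacent pairs: A_1A_2 = 52·55·41 = 117260; A_2A_3 = 55·41·27 = 60885; A_3A_4 = 41·27·35 = 38745.
Length 3: A_1..A_3: k=1: 0+60885+52·55·27=138105; k=2: 117260+0+52·41·27=174824 → min 138105 | A_2..A_4: k=2: 0+38745+55·41·35=117670; k=3: 60885+0+55·27·35=112860 → min 112860.
Length 4: A_1..A_4: k=1: 0+112860+52·55·35=212960; k=2: 117260+38745+52·41·35=230625; k=3: 138105+0+52·27·35=187245 → min 187245.
Optimal order: ((A_1 × (A_2 × A_3)) × A_4) with cost 187245.

187245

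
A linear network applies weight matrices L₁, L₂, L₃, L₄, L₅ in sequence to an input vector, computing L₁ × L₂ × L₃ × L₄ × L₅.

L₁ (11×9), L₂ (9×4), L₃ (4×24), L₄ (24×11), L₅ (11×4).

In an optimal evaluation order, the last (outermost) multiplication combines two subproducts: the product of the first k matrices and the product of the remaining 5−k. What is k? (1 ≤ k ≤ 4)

1

Adjacent pairs: L₁L₂ = 11·9·4 = 396; L₂L₃ = 9·4·24 = 864; L₃L₄ = 4·24·11 = 1056; L₄L₅ = 24·11·4 = 1056.
Length 3: L₁..L₃: k=1: 0+864+11·9·24=3240; k=2: 396+0+11·4·24=1452 → min 1452 | L₂..L₄: k=2: 0+1056+9·4·11=1452; k=3: 864+0+9·24·11=3240 → min 1452 | L₃..L₅: k=3: 0+1056+4·24·4=1440; k=4: 1056+0+4·11·4=1232 → min 1232.
Length 4: L₁..L₄: k=1: 0+1452+11·9·11=2541; k=2: 396+1056+11·4·11=1936; k=3: 1452+0+11·24·11=4356 → min 1936 | L₂..L₅: k=2: 0+1232+9·4·4=1376; k=3: 864+1056+9·24·4=2784; k=4: 1452+0+9·11·4=1848 → min 1376.
Top-level splits: k=1: (L₁..L₁)·(L₂..L₅) → 0+1376+11·9·4 = 1772; k=2: (L₁..L₂)·(L₃..L₅) → 396+1232+11·4·4 = 1804; k=3: (L₁..L₃)·(L₄..L₅) → 1452+1056+11·24·4 = 3564; k=4: (L₁..L₄)·(L₅..L₅) → 1936+0+11·11·4 = 2420.
Best split is after L₁, i.e. k = 1.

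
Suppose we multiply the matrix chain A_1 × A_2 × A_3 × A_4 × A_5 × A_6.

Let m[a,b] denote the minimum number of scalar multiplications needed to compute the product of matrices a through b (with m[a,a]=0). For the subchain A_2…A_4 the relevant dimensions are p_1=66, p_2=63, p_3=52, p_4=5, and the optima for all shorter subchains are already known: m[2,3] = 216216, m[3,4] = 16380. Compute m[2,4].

37170

m[2,4] = min over k∈[2,3] of m[2,k]+m[k+1,4]+p_{1}·p_k·p_{4}.
k=2: 0 + 16380 + 66·63·5 = 37170; k=3: 216216 + 0 + 66·52·5 = 233376.
Minimum: 37170 at k=2.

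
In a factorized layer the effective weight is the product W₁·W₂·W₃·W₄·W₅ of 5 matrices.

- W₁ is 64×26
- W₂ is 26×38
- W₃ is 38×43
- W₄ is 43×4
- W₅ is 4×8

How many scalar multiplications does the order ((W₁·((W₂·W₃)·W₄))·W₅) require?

(W₂·W₃): 26×38 by 38×43 → 26×43, cost 26·38·43 = 42484
((W₂·W₃)·W₄): 26×43 by 43×4 → 26×4, cost 26·43·4 = 4472; cumulative 46956
(W₁·((W₂·W₃)·W₄)): 64×26 by 26×4 → 64×4, cost 64·26·4 = 6656; cumulative 53612
((W₁·((W₂·W₃)·W₄))·W₅): 64×4 by 4×8 → 64×8, cost 64·4·8 = 2048; cumulative 55660
Total: 55660 scalar multiplications.

55660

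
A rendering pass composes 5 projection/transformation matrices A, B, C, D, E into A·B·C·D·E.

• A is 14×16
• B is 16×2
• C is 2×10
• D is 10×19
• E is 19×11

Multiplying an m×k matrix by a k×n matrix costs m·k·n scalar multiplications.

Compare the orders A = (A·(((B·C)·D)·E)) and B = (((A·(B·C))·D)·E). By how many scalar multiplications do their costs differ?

1022

Order A = (A·(((B·C)·D)·E)): (B·C): 16×2 by 2×10 → 16×10, cost 16·2·10 = 320; ((B·C)·D): 16×10 by 10×19 → 16×19, cost 16·10·19 = 3040; cumulative 3360; (((B·C)·D)·E): 16×19 by 19×11 → 16×11, cost 16·19·11 = 3344; cumulative 6704; (A·(((B·C)·D)·E)): 14×16 by 16×11 → 14×11, cost 14·16·11 = 2464; cumulative 9168. Total 9168.
Order B = (((A·(B·C))·D)·E): (B·C): 16×2 by 2×10 → 16×10, cost 16·2·10 = 320; (A·(B·C)): 14×16 by 16×10 → 14×10, cost 14·16·10 = 2240; cumulative 2560; ((A·(B·C))·D): 14×10 by 10×19 → 14×19, cost 14·10·19 = 2660; cumulative 5220; (((A·(B·C))·D)·E): 14×19 by 19×11 → 14×11, cost 14·19·11 = 2926; cumulative 8146. Total 8146.
Difference: |9168 − 8146| = 1022.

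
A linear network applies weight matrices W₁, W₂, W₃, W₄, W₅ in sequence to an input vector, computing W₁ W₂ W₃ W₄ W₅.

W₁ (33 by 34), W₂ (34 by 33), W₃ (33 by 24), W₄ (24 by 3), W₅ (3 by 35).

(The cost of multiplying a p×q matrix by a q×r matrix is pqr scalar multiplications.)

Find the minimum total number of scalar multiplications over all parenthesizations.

Adjacent pairs: W₁W₂ = 33·34·33 = 37026; W₂W₃ = 34·33·24 = 26928; W₃W₄ = 33·24·3 = 2376; W₄W₅ = 24·3·35 = 2520.
Length 3: W₁..W₃: k=1: 0+26928+33·34·24=53856; k=2: 37026+0+33·33·24=63162 → min 53856 | W₂..W₄: k=2: 0+2376+34·33·3=5742; k=3: 26928+0+34·24·3=29376 → min 5742 | W₃..W₅: k=3: 0+2520+33·24·35=30240; k=4: 2376+0+33·3·35=5841 → min 5841.
Length 4: W₁..W₄: k=1: 0+5742+33·34·3=9108; k=2: 37026+2376+33·33·3=42669; k=3: 53856+0+33·24·3=56232 → min 9108 | W₂..W₅: k=2: 0+5841+34·33·35=45111; k=3: 26928+2520+34·24·35=58008; k=4: 5742+0+34·3·35=9312 → min 9312.
Length 5: W₁..W₅: k=1: 0+9312+33·34·35=48582; k=2: 37026+5841+33·33·35=80982; k=3: 53856+2520+33·24·35=84096; k=4: 9108+0+33·3·35=12573 → min 12573.
Optimal order: ((W₁ (W₂ (W₃ W₄))) W₅) with cost 12573.

12573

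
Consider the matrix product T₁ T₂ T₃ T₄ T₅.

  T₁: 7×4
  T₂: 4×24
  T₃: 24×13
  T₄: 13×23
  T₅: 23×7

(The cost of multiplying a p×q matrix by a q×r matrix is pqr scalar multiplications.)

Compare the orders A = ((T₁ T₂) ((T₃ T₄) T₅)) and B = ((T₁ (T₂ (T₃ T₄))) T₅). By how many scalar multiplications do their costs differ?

1733

Order A = ((T₁ T₂) ((T₃ T₄) T₅)): (T₁ T₂): 7×4 by 4×24 → 7×24, cost 7·4·24 = 672; (T₃ T₄): 24×13 by 13×23 → 24×23, cost 24·13·23 = 7176; ((T₃ T₄) T₅): 24×23 by 23×7 → 24×7, cost 24·23·7 = 3864; cumulative 11040; ((T₁ T₂) ((T₃ T₄) T₅)): 7×24 by 24×7 → 7×7, cost 7·24·7 = 1176; cumulative 12888. Total 12888.
Order B = ((T₁ (T₂ (T₃ T₄))) T₅): (T₃ T₄): 24×13 by 13×23 → 24×23, cost 24·13·23 = 7176; (T₂ (T₃ T₄)): 4×24 by 24×23 → 4×23, cost 4·24·23 = 2208; cumulative 9384; (T₁ (T₂ (T₃ T₄))): 7×4 by 4×23 → 7×23, cost 7·4·23 = 644; cumulative 10028; ((T₁ (T₂ (T₃ T₄))) T₅): 7×23 by 23×7 → 7×7, cost 7·23·7 = 1127; cumulative 11155. Total 11155.
Difference: |12888 − 11155| = 1733.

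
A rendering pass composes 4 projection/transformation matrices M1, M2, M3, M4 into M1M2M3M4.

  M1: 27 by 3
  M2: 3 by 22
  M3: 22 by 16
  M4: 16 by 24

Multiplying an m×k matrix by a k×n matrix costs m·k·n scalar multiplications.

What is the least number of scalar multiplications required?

Adjacent pairs: M1M2 = 27·3·22 = 1782; M2M3 = 3·22·16 = 1056; M3M4 = 22·16·24 = 8448.
Length 3: M1..M3: k=1: 0+1056+27·3·16=2352; k=2: 1782+0+27·22·16=11286 → min 2352 | M2..M4: k=2: 0+8448+3·22·24=10032; k=3: 1056+0+3·16·24=2208 → min 2208.
Length 4: M1..M4: k=1: 0+2208+27·3·24=4152; k=2: 1782+8448+27·22·24=24486; k=3: 2352+0+27·16·24=12720 → min 4152.
Optimal order: (M1((M2M3)M4)) with cost 4152.

4152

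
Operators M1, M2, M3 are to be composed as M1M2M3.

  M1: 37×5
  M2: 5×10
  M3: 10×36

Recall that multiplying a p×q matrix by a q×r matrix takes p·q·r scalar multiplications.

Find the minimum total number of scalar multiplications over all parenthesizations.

8460

Order (M1(M2M3)): (M2M3): 5×10 by 10×36 → 5×36, cost 5·10·36 = 1800; (M1(M2M3)): 37×5 by 5×36 → 37×36, cost 37·5·36 = 6660; cumulative 8460. Total 8460.
Order ((M1M2)M3): (M1M2): 37×5 by 5×10 → 37×10, cost 37·5·10 = 1850; ((M1M2)M3): 37×10 by 10×36 → 37×36, cost 37·10·36 = 13320; cumulative 15170. Total 15170.
Minimum: 8460.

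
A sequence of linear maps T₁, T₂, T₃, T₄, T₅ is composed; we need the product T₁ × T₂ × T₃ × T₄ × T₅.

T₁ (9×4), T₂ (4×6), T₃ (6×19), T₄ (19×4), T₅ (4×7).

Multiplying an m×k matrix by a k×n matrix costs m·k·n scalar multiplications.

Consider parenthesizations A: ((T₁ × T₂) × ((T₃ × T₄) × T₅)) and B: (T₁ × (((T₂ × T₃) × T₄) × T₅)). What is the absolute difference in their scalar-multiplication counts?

94

Order A = ((T₁ × T₂) × ((T₃ × T₄) × T₅)): (T₁ × T₂): 9×4 by 4×6 → 9×6, cost 9·4·6 = 216; (T₃ × T₄): 6×19 by 19×4 → 6×4, cost 6·19·4 = 456; ((T₃ × T₄) × T₅): 6×4 by 4×7 → 6×7, cost 6·4·7 = 168; cumulative 624; ((T₁ × T₂) × ((T₃ × T₄) × T₅)): 9×6 by 6×7 → 9×7, cost 9·6·7 = 378; cumulative 1218. Total 1218.
Order B = (T₁ × (((T₂ × T₃) × T₄) × T₅)): (T₂ × T₃): 4×6 by 6×19 → 4×19, cost 4·6·19 = 456; ((T₂ × T₃) × T₄): 4×19 by 19×4 → 4×4, cost 4·19·4 = 304; cumulative 760; (((T₂ × T₃) × T₄) × T₅): 4×4 by 4×7 → 4×7, cost 4·4·7 = 112; cumulative 872; (T₁ × (((T₂ × T₃) × T₄) × T₅)): 9×4 by 4×7 → 9×7, cost 9·4·7 = 252; cumulative 1124. Total 1124.
Difference: |1218 − 1124| = 94.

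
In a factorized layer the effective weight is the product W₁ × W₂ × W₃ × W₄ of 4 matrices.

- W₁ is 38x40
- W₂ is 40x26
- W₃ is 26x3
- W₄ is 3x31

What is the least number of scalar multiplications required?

Adjacent pairs: W₁W₂ = 38·40·26 = 39520; W₂W₃ = 40·26·3 = 3120; W₃W₄ = 26·3·31 = 2418.
Length 3: W₁..W₃: k=1: 0+3120+38·40·3=7680; k=2: 39520+0+38·26·3=42484 → min 7680 | W₂..W₄: k=2: 0+2418+40·26·31=34658; k=3: 3120+0+40·3·31=6840 → min 6840.
Length 4: W₁..W₄: k=1: 0+6840+38·40·31=53960; k=2: 39520+2418+38·26·31=72566; k=3: 7680+0+38·3·31=11214 → min 11214.
Optimal order: ((W₁ × (W₂ × W₃)) × W₄) with cost 11214.

11214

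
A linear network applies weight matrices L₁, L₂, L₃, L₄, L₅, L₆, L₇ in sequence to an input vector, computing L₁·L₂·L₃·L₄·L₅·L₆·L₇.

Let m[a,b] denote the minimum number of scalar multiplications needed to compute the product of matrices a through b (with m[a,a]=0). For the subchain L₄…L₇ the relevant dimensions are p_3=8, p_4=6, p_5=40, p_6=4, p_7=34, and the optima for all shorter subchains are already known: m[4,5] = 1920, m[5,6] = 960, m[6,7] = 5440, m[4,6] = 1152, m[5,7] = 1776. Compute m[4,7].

m[4,7] = min over k∈[4,6] of m[4,k]+m[k+1,7]+p_{3}·p_k·p_{7}.
k=4: 0 + 1776 + 8·6·34 = 3408; k=5: 1920 + 5440 + 8·40·34 = 18240; k=6: 1152 + 0 + 8·4·34 = 2240.
Minimum: 2240 at k=6.

2240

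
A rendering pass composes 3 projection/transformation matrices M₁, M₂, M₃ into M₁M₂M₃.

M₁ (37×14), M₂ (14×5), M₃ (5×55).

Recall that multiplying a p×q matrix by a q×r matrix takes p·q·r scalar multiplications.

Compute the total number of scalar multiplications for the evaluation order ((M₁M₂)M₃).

12765

(M₁M₂): 37×14 by 14×5 → 37×5, cost 37·14·5 = 2590
((M₁M₂)M₃): 37×5 by 5×55 → 37×55, cost 37·5·55 = 10175; cumulative 12765
Total: 12765 scalar multiplications.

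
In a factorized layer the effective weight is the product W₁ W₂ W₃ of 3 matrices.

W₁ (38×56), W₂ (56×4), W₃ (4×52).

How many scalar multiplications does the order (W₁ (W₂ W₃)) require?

(W₂ W₃): 56×4 by 4×52 → 56×52, cost 56·4·52 = 11648
(W₁ (W₂ W₃)): 38×56 by 56×52 → 38×52, cost 38·56·52 = 110656; cumulative 122304
Total: 122304 scalar multiplications.

122304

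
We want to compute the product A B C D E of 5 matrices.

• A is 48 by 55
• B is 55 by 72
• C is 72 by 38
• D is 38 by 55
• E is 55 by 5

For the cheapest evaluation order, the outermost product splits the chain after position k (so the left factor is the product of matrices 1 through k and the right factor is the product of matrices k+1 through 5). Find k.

Adjacent pairs: AB = 48·55·72 = 190080; BC = 55·72·38 = 150480; CD = 72·38·55 = 150480; DE = 38·55·5 = 10450.
Length 3: A..C: k=1: 0+150480+48·55·38=250800; k=2: 190080+0+48·72·38=321408 → min 250800 | B..D: k=2: 0+150480+55·72·55=368280; k=3: 150480+0+55·38·55=265430 → min 265430 | C..E: k=3: 0+10450+72·38·5=24130; k=4: 150480+0+72·55·5=170280 → min 24130.
Length 4: A..D: k=1: 0+265430+48·55·55=410630; k=2: 190080+150480+48·72·55=530640; k=3: 250800+0+48·38·55=351120 → min 351120 | B..E: k=2: 0+24130+55·72·5=43930; k=3: 150480+10450+55·38·5=171380; k=4: 265430+0+55·55·5=280555 → min 43930.
Top-level splits: k=1: (A..A)·(B..E) → 0+43930+48·55·5 = 57130; k=2: (A..B)·(C..E) → 190080+24130+48·72·5 = 231490; k=3: (A..C)·(D..E) → 250800+10450+48·38·5 = 270370; k=4: (A..D)·(E..E) → 351120+0+48·55·5 = 364320.
Best split is after A, i.e. k = 1.

1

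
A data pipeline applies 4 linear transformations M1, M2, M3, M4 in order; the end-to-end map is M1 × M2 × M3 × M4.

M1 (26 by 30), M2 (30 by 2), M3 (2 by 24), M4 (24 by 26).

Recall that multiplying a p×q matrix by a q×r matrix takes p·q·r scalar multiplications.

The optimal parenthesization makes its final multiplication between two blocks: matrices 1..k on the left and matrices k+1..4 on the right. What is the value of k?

Adjacent pairs: M1M2 = 26·30·2 = 1560; M2M3 = 30·2·24 = 1440; M3M4 = 2·24·26 = 1248.
Length 3: M1..M3: k=1: 0+1440+26·30·24=20160; k=2: 1560+0+26·2·24=2808 → min 2808 | M2..M4: k=2: 0+1248+30·2·26=2808; k=3: 1440+0+30·24·26=20160 → min 2808.
Top-level splits: k=1: (M1..M1)·(M2..M4) → 0+2808+26·30·26 = 23088; k=2: (M1..M2)·(M3..M4) → 1560+1248+26·2·26 = 4160; k=3: (M1..M3)·(M4..M4) → 2808+0+26·24·26 = 19032.
Best split is after M2, i.e. k = 2.

2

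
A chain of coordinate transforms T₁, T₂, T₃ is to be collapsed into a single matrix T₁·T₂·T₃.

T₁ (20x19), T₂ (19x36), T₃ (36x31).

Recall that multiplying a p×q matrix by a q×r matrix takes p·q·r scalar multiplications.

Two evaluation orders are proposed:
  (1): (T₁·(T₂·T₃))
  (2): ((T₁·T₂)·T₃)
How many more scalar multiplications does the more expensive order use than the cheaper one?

3016

Order (1) = (T₁·(T₂·T₃)): (T₂·T₃): 19×36 by 36×31 → 19×31, cost 19·36·31 = 21204; (T₁·(T₂·T₃)): 20×19 by 19×31 → 20×31, cost 20·19·31 = 11780; cumulative 32984. Total 32984.
Order (2) = ((T₁·T₂)·T₃): (T₁·T₂): 20×19 by 19×36 → 20×36, cost 20·19·36 = 13680; ((T₁·T₂)·T₃): 20×36 by 36×31 → 20×31, cost 20·36·31 = 22320; cumulative 36000. Total 36000.
Difference: |32984 − 36000| = 3016.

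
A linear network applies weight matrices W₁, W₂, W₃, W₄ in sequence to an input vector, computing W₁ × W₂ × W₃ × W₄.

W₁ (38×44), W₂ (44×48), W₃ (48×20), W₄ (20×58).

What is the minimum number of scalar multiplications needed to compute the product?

Adjacent pairs: W₁W₂ = 38·44·48 = 80256; W₂W₃ = 44·48·20 = 42240; W₃W₄ = 48·20·58 = 55680.
Length 3: W₁..W₃: k=1: 0+42240+38·44·20=75680; k=2: 80256+0+38·48·20=116736 → min 75680 | W₂..W₄: k=2: 0+55680+44·48·58=178176; k=3: 42240+0+44·20·58=93280 → min 93280.
Length 4: W₁..W₄: k=1: 0+93280+38·44·58=190256; k=2: 80256+55680+38·48·58=241728; k=3: 75680+0+38·20·58=119760 → min 119760.
Optimal order: ((W₁ × (W₂ × W₃)) × W₄) with cost 119760.

119760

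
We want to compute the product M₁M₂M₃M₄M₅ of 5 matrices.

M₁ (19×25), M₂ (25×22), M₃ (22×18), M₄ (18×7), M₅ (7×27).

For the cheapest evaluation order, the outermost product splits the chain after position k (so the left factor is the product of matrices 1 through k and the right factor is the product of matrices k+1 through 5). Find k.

4

Adjacent pairs: M₁M₂ = 19·25·22 = 10450; M₂M₃ = 25·22·18 = 9900; M₃M₄ = 22·18·7 = 2772; M₄M₅ = 18·7·27 = 3402.
Length 3: M₁..M₃: k=1: 0+9900+19·25·18=18450; k=2: 10450+0+19·22·18=17974 → min 17974 | M₂..M₄: k=2: 0+2772+25·22·7=6622; k=3: 9900+0+25·18·7=13050 → min 6622 | M₃..M₅: k=3: 0+3402+22·18·27=14094; k=4: 2772+0+22·7·27=6930 → min 6930.
Length 4: M₁..M₄: k=1: 0+6622+19·25·7=9947; k=2: 10450+2772+19·22·7=16148; k=3: 17974+0+19·18·7=20368 → min 9947 | M₂..M₅: k=2: 0+6930+25·22·27=21780; k=3: 9900+3402+25·18·27=25452; k=4: 6622+0+25·7·27=11347 → min 11347.
Top-level splits: k=1: (M₁..M₁)·(M₂..M₅) → 0+11347+19·25·27 = 24172; k=2: (M₁..M₂)·(M₃..M₅) → 10450+6930+19·22·27 = 28666; k=3: (M₁..M₃)·(M₄..M₅) → 17974+3402+19·18·27 = 30610; k=4: (M₁..M₄)·(M₅..M₅) → 9947+0+19·7·27 = 13538.
Best split is after M₄, i.e. k = 4.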